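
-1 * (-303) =303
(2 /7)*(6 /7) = 12 /49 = 0.24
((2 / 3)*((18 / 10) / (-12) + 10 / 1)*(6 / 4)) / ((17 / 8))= 394 / 85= 4.64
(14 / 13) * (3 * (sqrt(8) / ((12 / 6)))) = 42 * sqrt(2) / 13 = 4.57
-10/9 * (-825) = 916.67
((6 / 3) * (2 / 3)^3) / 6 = 8 / 81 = 0.10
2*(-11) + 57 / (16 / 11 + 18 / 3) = -1177 / 82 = -14.35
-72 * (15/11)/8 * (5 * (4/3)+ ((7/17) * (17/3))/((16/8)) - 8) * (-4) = -8.18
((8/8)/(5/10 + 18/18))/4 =1/6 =0.17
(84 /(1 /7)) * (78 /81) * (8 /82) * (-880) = -17937920 /369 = -48612.25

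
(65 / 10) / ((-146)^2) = 13 / 42632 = 0.00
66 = 66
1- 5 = -4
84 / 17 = 4.94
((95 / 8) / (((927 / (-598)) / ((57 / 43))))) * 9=-91.39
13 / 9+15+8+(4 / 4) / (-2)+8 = 575 / 18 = 31.94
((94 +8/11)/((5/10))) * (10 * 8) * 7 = 1167040/11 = 106094.55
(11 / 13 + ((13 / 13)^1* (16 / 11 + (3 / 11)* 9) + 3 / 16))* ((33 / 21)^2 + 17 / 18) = 16.87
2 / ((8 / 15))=15 / 4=3.75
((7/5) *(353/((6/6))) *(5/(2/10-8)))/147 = -1765/819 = -2.16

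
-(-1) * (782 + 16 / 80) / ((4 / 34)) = 66487 / 10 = 6648.70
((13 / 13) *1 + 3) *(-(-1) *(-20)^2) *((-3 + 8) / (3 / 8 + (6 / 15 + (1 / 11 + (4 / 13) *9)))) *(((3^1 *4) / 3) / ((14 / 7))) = 91520000 / 20793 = 4401.48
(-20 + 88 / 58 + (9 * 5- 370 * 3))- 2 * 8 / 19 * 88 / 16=-599551 / 551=-1088.11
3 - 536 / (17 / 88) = -47117 / 17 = -2771.59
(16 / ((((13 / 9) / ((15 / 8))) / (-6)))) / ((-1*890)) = 162 / 1157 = 0.14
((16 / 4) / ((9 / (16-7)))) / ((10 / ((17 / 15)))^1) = 0.45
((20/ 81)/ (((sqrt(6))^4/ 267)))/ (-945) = -89/ 45927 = -0.00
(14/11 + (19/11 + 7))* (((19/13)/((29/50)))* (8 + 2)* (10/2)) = 475000/377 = 1259.95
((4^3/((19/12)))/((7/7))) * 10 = 404.21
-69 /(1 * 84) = -23 /28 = -0.82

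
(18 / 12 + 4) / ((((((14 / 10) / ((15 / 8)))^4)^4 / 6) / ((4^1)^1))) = 33074566000141203403472900390625 / 2338559589526322327861592064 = 14143.14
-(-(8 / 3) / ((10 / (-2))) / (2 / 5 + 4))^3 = -64 / 35937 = -0.00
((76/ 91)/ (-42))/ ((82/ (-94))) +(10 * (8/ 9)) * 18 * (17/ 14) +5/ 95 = 289339405/ 1488669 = 194.36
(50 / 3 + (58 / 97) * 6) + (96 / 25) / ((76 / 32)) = 3023138 / 138225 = 21.87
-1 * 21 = -21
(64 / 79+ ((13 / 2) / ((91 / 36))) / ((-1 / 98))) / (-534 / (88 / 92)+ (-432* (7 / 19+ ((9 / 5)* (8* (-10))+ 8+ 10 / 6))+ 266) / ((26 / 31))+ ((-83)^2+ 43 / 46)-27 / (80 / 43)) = -99205712320 / 29872130390331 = -0.00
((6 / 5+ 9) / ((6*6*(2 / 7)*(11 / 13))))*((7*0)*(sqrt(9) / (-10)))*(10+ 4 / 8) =0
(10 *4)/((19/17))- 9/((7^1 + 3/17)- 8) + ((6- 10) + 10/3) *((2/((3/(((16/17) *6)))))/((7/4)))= 614321/13566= 45.28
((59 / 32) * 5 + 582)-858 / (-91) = 134545 / 224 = 600.65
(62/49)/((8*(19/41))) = 1271/3724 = 0.34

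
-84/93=-28/31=-0.90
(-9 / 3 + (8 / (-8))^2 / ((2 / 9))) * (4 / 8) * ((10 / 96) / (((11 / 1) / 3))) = 15 / 704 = 0.02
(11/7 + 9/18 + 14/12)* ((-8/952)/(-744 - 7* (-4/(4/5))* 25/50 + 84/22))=0.00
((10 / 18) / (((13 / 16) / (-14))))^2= 1254400 / 13689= 91.64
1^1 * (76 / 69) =76 / 69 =1.10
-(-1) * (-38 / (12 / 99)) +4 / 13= -8143 / 26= -313.19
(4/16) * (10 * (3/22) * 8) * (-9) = -270/11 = -24.55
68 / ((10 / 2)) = 68 / 5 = 13.60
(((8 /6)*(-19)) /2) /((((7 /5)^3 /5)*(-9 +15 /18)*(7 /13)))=617500 /117649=5.25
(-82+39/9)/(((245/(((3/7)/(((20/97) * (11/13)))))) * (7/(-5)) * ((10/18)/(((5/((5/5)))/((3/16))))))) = 3525756/132055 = 26.70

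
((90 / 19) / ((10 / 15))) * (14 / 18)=105 / 19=5.53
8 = 8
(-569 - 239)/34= -404/17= -23.76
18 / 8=9 / 4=2.25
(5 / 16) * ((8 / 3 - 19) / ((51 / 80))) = -1225 / 153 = -8.01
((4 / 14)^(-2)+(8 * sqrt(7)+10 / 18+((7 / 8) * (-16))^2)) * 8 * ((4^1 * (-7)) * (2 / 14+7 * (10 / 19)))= -30609224 / 171-130304 * sqrt(7) / 19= -197146.15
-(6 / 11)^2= -0.30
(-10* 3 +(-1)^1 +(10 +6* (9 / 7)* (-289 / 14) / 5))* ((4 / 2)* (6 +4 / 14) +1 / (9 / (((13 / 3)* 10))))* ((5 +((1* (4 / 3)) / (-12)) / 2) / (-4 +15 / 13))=8204504516 / 5139855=1596.25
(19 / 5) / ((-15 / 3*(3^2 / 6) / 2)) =-76 / 75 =-1.01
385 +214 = 599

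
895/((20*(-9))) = -179/36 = -4.97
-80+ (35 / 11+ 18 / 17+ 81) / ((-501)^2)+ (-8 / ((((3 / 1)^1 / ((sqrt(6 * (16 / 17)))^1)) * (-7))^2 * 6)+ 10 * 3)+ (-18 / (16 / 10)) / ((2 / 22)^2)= -4327738185581 / 3066562884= -1411.27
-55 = -55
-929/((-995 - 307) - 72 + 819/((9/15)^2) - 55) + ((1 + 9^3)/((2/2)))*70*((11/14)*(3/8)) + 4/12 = 25473881/1692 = 15055.49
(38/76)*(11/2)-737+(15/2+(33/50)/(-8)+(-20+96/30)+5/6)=-891359/1200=-742.80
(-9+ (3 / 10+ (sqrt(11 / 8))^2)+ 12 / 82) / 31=-11773 / 50840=-0.23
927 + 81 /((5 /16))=5931 /5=1186.20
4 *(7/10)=14/5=2.80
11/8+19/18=175/72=2.43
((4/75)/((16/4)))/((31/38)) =38/2325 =0.02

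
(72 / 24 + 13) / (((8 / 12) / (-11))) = -264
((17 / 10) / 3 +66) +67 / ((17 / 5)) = 43999 / 510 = 86.27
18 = 18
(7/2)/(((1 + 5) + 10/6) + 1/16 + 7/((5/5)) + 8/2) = 168/899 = 0.19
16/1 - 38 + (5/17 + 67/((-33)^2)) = -400702/18513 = -21.64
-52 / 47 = -1.11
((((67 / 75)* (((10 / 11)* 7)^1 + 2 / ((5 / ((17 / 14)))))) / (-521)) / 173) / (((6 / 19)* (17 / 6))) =-1118967 / 14748012125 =-0.00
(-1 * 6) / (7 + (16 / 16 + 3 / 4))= -24 / 35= -0.69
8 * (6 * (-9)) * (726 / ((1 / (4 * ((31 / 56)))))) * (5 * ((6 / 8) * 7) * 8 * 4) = -583355520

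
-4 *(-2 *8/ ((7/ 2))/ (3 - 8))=-128/ 35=-3.66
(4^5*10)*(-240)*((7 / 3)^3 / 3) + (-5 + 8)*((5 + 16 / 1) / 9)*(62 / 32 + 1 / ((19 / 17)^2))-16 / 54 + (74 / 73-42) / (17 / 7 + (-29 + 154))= -26420327538226339 / 2538742608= -10406855.53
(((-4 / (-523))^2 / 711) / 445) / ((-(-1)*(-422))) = -8 / 18260616878505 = -0.00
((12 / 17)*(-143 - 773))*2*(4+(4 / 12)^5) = -7130144 / 1377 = -5178.03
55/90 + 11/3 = 77/18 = 4.28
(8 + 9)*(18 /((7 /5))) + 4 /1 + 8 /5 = 7846 /35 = 224.17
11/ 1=11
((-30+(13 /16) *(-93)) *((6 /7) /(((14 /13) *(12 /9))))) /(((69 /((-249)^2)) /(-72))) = 36756610839 /9016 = 4076820.19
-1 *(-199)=199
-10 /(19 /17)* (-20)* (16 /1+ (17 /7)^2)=3648200 /931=3918.58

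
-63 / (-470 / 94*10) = 63 / 50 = 1.26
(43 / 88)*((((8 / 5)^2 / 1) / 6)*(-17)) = -2924 / 825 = -3.54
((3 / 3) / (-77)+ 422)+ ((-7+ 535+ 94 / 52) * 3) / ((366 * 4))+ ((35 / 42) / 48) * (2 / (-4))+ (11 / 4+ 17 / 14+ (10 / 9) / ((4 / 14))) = 5051948897 / 11723712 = 430.92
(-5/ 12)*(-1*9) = 15/ 4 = 3.75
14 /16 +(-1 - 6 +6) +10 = 79 /8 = 9.88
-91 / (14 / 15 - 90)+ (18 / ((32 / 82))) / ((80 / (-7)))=-322161 / 106880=-3.01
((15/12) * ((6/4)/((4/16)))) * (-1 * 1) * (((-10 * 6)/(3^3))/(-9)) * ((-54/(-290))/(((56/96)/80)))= -9600/203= -47.29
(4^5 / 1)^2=1048576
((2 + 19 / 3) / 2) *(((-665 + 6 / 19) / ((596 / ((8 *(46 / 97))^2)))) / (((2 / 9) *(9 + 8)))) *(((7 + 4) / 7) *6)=-529114687200 / 3169788601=-166.92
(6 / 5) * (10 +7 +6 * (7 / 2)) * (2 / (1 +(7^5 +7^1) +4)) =456 / 84095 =0.01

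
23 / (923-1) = 23 / 922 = 0.02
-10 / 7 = -1.43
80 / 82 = 40 / 41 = 0.98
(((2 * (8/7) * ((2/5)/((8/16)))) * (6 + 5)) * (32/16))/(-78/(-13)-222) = -176/945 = -0.19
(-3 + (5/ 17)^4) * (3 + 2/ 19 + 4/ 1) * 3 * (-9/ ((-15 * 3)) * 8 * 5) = -809799120/ 1586899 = -510.30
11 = 11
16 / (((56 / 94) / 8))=1504 / 7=214.86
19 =19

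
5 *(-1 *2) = -10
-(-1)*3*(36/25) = 4.32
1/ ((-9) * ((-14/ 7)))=1/ 18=0.06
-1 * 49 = -49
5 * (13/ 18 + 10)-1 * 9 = 803/ 18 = 44.61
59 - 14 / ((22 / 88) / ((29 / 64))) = 269 / 8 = 33.62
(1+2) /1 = 3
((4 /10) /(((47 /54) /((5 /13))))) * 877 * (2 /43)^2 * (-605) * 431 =-98790682320 /1129739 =-87445.58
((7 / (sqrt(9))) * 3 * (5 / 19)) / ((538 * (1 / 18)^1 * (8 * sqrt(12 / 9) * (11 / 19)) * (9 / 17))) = 595 * sqrt(3) / 47344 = 0.02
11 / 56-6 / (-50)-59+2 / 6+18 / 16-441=-1046273 / 2100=-498.23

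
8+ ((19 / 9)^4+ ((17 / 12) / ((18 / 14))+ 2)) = 812641 / 26244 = 30.96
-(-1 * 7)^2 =-49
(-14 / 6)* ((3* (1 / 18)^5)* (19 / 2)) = -0.00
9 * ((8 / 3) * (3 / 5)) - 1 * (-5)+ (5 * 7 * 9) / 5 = 412 / 5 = 82.40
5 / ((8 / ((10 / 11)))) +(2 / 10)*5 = 69 / 44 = 1.57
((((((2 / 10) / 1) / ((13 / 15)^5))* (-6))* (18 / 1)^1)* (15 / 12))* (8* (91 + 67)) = -25915950000 / 371293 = -69799.19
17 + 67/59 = 1070/59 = 18.14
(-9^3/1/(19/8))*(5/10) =-2916/19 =-153.47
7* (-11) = -77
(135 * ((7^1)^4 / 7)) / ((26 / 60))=1389150 / 13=106857.69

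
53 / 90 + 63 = 5723 / 90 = 63.59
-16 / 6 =-8 / 3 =-2.67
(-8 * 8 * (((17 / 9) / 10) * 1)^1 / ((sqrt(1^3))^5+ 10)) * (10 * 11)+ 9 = -1007 / 9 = -111.89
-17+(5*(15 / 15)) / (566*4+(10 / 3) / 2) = -115534 / 6797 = -17.00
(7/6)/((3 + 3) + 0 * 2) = 7/36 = 0.19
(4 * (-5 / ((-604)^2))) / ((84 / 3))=-5 / 2553712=-0.00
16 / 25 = 0.64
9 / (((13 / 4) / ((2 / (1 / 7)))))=504 / 13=38.77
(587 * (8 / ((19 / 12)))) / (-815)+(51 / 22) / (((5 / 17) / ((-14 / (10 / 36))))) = -341421834 / 851675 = -400.88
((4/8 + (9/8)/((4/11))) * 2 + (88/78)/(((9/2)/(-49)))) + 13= 44381/5616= 7.90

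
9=9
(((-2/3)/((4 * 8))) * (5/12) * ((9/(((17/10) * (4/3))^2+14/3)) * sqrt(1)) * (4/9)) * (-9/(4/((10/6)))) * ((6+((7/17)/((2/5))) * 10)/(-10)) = -0.02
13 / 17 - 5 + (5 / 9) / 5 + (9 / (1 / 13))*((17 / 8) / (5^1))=279077 / 6120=45.60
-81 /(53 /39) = -3159 /53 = -59.60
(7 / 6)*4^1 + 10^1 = 44 / 3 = 14.67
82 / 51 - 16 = -734 / 51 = -14.39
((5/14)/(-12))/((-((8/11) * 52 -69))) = -55/57624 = -0.00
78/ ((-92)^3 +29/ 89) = -6942/ 69303203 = -0.00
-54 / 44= -27 / 22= -1.23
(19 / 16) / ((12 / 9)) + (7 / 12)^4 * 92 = 935 / 81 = 11.54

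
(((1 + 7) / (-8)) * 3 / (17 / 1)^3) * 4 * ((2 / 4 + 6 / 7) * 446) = -50844 / 34391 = -1.48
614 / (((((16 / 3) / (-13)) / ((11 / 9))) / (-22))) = 482911 / 12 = 40242.58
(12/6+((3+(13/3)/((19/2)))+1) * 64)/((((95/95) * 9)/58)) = 949460/513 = 1850.80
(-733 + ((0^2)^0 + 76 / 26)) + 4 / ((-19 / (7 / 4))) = -180173 / 247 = -729.45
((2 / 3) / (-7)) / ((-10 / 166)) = 166 / 105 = 1.58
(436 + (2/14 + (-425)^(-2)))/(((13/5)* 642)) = 91908022/351749125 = 0.26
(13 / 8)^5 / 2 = 371293 / 65536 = 5.67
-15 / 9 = -5 / 3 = -1.67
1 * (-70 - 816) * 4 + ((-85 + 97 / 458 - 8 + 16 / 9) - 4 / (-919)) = -13769831959 / 3788118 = -3635.01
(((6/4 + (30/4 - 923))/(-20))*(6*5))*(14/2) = 9597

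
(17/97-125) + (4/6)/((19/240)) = -214532/1843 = -116.40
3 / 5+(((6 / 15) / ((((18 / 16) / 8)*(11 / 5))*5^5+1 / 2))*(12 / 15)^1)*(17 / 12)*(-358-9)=0.43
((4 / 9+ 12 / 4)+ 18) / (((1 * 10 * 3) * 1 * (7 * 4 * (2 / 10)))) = 193 / 1512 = 0.13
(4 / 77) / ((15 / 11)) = 4 / 105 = 0.04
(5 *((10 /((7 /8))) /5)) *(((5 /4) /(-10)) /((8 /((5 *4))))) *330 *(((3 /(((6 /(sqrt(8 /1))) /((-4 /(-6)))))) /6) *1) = -2750 *sqrt(2) /21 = -185.19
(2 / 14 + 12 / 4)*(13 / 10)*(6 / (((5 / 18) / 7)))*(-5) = -15444 / 5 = -3088.80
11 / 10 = 1.10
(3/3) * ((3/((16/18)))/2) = 27/16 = 1.69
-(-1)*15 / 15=1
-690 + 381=-309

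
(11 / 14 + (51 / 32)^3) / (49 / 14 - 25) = -1108781 / 4931584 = -0.22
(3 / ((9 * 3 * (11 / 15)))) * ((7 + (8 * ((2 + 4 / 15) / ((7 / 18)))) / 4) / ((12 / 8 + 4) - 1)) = 1306 / 2079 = 0.63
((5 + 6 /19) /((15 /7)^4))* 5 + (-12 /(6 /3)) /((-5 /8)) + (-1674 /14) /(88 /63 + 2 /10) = -6194885972 /96764625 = -64.02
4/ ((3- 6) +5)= 2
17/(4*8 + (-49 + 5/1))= -17/12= -1.42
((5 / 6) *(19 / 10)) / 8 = 19 / 96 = 0.20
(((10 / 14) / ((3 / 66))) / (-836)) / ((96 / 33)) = -55 / 8512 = -0.01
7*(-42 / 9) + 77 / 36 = -1099 / 36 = -30.53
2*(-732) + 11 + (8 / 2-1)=-1450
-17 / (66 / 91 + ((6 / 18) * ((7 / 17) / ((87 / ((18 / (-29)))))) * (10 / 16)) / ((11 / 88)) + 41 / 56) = -176939672 / 15118157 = -11.70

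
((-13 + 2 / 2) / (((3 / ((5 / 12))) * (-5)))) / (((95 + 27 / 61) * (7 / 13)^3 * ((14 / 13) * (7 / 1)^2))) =1742221 / 4109714868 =0.00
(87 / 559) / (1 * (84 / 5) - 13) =435 / 10621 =0.04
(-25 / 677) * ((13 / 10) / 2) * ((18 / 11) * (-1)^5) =585 / 14894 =0.04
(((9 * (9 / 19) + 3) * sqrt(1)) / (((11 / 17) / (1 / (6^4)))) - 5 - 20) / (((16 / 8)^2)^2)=-1128209 / 722304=-1.56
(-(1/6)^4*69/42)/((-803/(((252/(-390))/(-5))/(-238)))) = -23/26832405600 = -0.00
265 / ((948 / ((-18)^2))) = 7155 / 79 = 90.57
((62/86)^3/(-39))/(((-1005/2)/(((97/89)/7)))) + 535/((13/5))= 399488721352079/1941440486895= 205.77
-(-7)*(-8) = -56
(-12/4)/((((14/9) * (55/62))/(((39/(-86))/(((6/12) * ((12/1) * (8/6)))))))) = 32643/264880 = 0.12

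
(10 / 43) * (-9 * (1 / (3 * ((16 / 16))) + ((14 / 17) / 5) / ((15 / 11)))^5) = -0.04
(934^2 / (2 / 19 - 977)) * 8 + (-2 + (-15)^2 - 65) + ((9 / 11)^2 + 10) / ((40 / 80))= -6964.57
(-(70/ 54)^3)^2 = 1838265625/ 387420489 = 4.74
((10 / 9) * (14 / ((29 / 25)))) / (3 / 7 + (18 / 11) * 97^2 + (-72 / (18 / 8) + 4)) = 269500 / 308870271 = 0.00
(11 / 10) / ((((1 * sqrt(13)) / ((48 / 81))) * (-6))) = -44 * sqrt(13) / 5265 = -0.03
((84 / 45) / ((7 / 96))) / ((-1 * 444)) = -32 / 555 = -0.06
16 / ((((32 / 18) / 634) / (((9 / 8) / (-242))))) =-25677 / 968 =-26.53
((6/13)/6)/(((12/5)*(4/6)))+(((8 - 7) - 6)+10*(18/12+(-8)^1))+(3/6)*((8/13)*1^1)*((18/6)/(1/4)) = -6891/104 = -66.26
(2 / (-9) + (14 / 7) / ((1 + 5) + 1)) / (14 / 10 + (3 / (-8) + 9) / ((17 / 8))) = 85 / 7308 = 0.01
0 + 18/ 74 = 0.24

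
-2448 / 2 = -1224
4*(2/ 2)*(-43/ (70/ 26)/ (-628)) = 559/ 5495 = 0.10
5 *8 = 40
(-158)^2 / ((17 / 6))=149784 / 17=8810.82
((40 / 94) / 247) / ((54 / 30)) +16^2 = 26747236 / 104481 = 256.00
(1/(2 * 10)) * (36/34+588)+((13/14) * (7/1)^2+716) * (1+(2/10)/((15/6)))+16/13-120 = 4050398/5525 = 733.10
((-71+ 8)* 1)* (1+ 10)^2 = -7623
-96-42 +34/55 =-7556/55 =-137.38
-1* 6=-6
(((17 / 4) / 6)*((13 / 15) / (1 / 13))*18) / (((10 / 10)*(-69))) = -2.08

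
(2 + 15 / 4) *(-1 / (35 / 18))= -207 / 70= -2.96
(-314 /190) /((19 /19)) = -157 /95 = -1.65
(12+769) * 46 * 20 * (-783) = -562601160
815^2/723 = 664225/723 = 918.71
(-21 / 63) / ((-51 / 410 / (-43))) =-17630 / 153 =-115.23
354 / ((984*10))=0.04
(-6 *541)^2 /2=5268258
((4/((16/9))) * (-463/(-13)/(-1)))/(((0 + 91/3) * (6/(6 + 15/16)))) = -462537/151424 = -3.05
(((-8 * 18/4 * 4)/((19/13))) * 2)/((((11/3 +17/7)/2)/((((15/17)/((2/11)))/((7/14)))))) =-405405/646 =-627.56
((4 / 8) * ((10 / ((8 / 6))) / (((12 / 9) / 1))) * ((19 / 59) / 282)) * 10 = 1425 / 44368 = 0.03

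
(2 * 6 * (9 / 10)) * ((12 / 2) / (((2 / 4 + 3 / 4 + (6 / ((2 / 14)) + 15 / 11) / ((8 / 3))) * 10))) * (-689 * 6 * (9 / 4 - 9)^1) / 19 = 397806552 / 731975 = 543.47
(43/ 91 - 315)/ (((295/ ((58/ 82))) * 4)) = -415019/ 2201290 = -0.19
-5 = -5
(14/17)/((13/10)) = 140/221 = 0.63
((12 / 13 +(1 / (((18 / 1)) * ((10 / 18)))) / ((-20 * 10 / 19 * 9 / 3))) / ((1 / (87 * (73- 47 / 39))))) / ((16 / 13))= 4668.54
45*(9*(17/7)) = 6885/7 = 983.57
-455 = -455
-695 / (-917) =695 / 917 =0.76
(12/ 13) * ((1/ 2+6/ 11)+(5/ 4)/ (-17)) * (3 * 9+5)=69792/ 2431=28.71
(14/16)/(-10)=-7/80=-0.09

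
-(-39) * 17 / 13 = 51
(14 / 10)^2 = 49 / 25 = 1.96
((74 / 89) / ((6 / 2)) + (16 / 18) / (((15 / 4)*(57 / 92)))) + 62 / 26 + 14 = 151747853 / 8903115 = 17.04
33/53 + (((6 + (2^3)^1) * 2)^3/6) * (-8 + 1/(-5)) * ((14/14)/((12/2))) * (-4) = 47703181/2385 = 20001.33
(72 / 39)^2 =576 / 169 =3.41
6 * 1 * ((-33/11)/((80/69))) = -621/40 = -15.52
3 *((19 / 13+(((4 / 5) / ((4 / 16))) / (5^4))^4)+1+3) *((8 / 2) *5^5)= 81253051768036116 / 396728515625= 204807.69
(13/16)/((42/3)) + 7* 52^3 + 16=220476941/224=984272.06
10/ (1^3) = 10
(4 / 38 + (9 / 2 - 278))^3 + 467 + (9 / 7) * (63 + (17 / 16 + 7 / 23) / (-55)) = -19857663820320923 / 971783120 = -20434254.73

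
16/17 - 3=-35/17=-2.06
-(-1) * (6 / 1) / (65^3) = 6 / 274625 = 0.00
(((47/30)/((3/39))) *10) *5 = 3055/3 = 1018.33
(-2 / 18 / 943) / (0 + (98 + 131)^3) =-1 / 101920289643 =-0.00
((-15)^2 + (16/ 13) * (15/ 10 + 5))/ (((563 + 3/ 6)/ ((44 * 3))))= 61512/ 1127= 54.58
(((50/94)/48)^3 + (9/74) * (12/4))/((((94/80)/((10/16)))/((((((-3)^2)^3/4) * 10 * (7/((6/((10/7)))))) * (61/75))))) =709159250925075/1479050829824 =479.47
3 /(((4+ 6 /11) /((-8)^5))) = -540672 /25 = -21626.88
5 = 5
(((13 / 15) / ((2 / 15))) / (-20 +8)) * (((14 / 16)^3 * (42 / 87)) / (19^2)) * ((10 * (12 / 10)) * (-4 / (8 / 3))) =93639 / 10720256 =0.01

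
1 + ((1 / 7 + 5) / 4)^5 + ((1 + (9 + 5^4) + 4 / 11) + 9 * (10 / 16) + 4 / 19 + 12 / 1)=18482579475 / 28101304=657.71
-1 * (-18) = 18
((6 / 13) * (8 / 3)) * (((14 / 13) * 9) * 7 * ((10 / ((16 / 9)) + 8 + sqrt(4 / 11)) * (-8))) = -1538208 / 169-225792 * sqrt(11) / 1859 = -9504.66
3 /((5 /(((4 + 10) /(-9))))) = -14 /15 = -0.93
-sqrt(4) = -2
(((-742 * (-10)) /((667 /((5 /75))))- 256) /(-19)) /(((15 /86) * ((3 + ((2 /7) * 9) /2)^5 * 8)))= 92283858793 /13857925500000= 0.01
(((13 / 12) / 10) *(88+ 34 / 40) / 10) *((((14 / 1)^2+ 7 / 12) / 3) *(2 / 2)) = 54495259 / 864000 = 63.07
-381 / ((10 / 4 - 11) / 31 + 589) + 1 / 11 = -74447 / 133837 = -0.56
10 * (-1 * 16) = -160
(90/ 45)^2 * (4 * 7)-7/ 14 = 223/ 2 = 111.50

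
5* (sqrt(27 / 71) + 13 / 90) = 13 / 18 + 15* sqrt(213) / 71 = 3.81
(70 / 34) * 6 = 210 / 17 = 12.35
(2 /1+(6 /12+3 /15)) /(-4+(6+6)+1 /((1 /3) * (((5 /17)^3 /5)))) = 135 /29878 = 0.00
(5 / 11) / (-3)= -0.15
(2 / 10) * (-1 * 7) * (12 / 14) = -6 / 5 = -1.20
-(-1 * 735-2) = 737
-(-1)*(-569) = -569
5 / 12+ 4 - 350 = -4147 / 12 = -345.58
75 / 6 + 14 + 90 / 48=227 / 8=28.38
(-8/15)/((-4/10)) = 1.33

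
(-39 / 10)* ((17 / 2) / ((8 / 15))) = -1989 / 32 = -62.16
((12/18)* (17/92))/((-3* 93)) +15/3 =192493/38502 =5.00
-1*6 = -6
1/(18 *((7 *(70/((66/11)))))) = 1/1470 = 0.00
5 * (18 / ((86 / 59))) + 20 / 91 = 242465 / 3913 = 61.96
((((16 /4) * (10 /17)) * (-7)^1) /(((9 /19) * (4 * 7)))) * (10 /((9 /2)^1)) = -3800 /1377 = -2.76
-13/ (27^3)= -13/ 19683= -0.00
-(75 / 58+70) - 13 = -4889 / 58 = -84.29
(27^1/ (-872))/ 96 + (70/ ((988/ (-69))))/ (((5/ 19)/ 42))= -283030389/ 362752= -780.23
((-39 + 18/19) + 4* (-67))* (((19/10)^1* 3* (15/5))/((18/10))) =-5815/2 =-2907.50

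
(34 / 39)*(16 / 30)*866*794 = 187028288 / 585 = 319706.48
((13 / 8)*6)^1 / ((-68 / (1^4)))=-39 / 272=-0.14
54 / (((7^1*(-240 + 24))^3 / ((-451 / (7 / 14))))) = 451 / 32006016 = 0.00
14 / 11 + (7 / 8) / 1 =189 / 88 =2.15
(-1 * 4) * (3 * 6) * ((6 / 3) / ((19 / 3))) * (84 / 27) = -1344 / 19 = -70.74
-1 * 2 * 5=-10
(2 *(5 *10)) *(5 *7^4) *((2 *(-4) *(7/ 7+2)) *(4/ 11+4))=-125725090.91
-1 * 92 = -92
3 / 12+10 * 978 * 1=9780.25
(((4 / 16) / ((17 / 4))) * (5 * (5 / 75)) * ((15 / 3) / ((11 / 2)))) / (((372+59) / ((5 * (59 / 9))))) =2950 / 2176119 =0.00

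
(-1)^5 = -1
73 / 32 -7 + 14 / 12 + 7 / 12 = -2.97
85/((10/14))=119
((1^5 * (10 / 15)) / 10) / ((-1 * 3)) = -1 / 45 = -0.02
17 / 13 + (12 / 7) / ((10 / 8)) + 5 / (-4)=2601 / 1820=1.43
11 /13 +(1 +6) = 102 /13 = 7.85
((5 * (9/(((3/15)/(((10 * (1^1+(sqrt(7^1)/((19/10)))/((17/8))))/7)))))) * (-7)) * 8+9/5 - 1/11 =-989906/55 - 1440000 * sqrt(7)/323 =-29793.59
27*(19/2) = 513/2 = 256.50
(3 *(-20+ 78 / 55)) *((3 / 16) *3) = -13797 / 440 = -31.36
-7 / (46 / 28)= -4.26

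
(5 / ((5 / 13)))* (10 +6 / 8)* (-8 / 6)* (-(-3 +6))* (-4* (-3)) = 6708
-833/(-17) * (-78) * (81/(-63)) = 4914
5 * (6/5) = 6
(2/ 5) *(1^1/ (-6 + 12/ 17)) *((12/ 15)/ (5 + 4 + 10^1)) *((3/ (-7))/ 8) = 17/ 99750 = 0.00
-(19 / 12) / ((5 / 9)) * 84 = -1197 / 5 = -239.40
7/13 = 0.54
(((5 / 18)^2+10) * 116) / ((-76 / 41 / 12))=-3882085 / 513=-7567.42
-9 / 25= -0.36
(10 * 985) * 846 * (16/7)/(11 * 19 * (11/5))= 666648000/16093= 41424.72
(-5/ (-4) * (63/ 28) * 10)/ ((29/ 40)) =1125/ 29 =38.79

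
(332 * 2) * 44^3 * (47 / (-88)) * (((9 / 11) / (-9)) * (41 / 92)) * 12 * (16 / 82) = 65911296 / 23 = 2865708.52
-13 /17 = -0.76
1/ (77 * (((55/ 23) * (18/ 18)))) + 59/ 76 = 251613/ 321860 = 0.78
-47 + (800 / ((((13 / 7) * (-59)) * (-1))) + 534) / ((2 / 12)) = 2455019 / 767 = 3200.81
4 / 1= 4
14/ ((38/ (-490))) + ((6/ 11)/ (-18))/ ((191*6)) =-129715759/ 718542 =-180.53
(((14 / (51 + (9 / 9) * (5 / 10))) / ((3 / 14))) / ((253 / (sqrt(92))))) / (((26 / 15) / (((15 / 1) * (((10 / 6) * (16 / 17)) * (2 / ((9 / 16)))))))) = 25088000 * sqrt(23) / 51831351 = 2.32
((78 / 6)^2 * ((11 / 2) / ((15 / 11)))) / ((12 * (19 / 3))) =8.97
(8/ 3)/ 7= 8/ 21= 0.38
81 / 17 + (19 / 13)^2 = 19826 / 2873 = 6.90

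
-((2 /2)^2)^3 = -1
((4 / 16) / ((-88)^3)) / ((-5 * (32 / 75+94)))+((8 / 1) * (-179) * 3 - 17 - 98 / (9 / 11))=-770162555064185 / 173742649344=-4432.78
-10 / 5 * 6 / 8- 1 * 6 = -15 / 2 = -7.50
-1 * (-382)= 382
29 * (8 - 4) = 116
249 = 249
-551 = -551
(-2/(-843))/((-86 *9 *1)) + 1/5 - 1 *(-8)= 13375876/1631205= 8.20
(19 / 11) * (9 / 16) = 171 / 176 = 0.97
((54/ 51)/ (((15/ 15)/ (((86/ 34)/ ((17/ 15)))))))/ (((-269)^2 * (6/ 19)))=36765/ 355509593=0.00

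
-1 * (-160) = 160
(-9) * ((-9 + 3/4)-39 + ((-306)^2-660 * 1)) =-3345435/4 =-836358.75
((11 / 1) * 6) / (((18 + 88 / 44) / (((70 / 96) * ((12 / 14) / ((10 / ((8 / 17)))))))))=33 / 340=0.10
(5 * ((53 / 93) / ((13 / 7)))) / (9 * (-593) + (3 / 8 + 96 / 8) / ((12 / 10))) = -29680 / 103039443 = -0.00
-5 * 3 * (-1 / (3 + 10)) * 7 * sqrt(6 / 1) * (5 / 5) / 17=105 * sqrt(6) / 221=1.16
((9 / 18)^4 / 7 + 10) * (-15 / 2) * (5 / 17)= -84075 / 3808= -22.08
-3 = -3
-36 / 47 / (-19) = 36 / 893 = 0.04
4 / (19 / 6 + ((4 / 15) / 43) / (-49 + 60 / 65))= 1075000 / 851007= 1.26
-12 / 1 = -12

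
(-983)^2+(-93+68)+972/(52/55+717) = 38154920028/39487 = 966265.35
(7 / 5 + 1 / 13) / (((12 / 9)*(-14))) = -36 / 455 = -0.08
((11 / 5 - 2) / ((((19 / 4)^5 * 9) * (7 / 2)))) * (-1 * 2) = -4096 / 779971185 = -0.00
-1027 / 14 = -73.36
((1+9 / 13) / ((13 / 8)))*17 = 2992 / 169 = 17.70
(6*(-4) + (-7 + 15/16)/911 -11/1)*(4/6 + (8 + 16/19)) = -138279647/415416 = -332.87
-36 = -36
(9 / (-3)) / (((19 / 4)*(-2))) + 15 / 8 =333 / 152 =2.19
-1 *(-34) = 34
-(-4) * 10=40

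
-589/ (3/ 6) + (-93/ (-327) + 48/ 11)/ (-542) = -765538297/ 649858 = -1178.01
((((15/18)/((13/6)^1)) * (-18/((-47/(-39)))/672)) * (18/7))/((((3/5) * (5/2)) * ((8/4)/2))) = -135/9212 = -0.01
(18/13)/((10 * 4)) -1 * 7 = -1811/260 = -6.97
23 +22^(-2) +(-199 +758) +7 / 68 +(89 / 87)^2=9079338407 / 15569433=583.15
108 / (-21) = -36 / 7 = -5.14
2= 2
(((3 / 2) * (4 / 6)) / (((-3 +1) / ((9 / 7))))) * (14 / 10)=-9 / 10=-0.90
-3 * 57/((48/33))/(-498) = 627/2656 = 0.24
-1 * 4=-4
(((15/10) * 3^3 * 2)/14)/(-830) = -81/11620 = -0.01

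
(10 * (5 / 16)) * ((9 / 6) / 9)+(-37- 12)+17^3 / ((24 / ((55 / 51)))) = 24809 / 144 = 172.28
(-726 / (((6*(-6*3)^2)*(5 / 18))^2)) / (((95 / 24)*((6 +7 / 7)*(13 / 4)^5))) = -123904 / 499992436125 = -0.00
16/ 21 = 0.76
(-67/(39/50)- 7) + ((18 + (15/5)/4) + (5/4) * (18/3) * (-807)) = -6126.65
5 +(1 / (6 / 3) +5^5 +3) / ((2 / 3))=4697.75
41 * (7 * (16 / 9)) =4592 / 9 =510.22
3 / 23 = 0.13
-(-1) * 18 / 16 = 9 / 8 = 1.12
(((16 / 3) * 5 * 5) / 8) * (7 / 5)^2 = 98 / 3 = 32.67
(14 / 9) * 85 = 1190 / 9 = 132.22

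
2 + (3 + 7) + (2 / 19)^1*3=234 / 19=12.32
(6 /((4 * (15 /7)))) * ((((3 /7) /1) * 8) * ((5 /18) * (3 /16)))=1 /8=0.12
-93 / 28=-3.32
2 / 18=1 / 9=0.11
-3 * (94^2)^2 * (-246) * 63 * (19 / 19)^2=3630014214624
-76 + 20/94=-3562/47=-75.79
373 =373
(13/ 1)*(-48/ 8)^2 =468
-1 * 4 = -4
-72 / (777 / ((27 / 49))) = -648 / 12691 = -0.05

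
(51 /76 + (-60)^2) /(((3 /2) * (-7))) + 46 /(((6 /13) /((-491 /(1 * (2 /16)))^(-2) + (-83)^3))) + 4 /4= -50119257718577135 /879463488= -56988446.25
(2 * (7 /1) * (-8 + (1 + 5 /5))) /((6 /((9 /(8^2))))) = -63 /32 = -1.97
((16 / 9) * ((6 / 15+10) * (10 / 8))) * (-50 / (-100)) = 104 / 9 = 11.56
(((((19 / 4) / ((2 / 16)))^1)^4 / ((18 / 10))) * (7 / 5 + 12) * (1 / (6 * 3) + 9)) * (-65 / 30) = -74008253332 / 243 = -304560713.30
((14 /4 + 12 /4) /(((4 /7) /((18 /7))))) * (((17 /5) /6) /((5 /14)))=4641 /100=46.41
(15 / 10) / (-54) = -1 / 36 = -0.03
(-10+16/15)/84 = -67/630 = -0.11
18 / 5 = 3.60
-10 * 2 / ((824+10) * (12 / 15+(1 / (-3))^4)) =-1350 / 45731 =-0.03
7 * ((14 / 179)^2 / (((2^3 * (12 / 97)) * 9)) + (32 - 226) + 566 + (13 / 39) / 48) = 36044557451 / 13841712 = 2604.05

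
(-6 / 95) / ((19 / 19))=-6 / 95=-0.06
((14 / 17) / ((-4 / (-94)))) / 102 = 329 / 1734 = 0.19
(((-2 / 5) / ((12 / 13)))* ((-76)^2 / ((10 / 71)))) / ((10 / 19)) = -12661714 / 375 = -33764.57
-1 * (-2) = 2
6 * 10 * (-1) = -60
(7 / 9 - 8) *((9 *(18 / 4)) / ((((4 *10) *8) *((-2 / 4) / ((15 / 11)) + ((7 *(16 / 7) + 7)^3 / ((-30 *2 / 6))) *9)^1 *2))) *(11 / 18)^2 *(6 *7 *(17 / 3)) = 0.00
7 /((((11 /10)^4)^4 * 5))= 14000000000000000 /45949729863572161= 0.30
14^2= 196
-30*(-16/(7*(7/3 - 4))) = -288/7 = -41.14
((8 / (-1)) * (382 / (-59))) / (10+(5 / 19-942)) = -58064 / 1044477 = -0.06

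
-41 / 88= -0.47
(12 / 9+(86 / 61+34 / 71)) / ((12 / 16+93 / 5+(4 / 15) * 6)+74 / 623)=521625440 / 3410883381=0.15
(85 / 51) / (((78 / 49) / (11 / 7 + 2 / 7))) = 35 / 18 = 1.94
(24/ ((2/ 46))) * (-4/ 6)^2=736/ 3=245.33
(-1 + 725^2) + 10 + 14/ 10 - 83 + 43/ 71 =186571317/ 355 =525553.01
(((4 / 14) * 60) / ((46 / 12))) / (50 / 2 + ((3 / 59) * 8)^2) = 2506320 / 14103761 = 0.18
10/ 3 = 3.33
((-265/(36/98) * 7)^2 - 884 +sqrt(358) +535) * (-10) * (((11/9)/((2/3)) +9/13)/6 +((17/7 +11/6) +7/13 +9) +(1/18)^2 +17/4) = -22500938170161755/4776408 - 2723495 * sqrt(358)/14742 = -4710852771.83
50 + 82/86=2191/43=50.95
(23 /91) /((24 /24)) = 23 /91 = 0.25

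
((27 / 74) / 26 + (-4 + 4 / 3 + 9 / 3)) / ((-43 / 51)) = -34085 / 82732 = -0.41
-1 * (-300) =300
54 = 54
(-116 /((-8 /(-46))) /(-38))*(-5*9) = -30015 /38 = -789.87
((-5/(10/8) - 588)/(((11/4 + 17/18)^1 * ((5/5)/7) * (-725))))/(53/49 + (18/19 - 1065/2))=-0.00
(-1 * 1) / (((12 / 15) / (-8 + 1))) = 35 / 4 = 8.75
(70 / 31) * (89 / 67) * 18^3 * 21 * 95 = 72485053200 / 2077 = 34898918.25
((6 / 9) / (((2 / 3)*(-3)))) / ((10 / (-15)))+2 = 5 / 2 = 2.50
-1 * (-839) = 839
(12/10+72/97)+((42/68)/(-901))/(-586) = 16910345793/8706489140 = 1.94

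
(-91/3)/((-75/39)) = 15.77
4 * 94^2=35344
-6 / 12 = -0.50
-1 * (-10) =10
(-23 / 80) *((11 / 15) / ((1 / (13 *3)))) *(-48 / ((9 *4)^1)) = 3289 / 300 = 10.96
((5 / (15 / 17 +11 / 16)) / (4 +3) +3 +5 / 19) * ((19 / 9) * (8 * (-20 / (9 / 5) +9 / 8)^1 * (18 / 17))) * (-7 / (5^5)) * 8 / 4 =2.97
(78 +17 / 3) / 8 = 10.46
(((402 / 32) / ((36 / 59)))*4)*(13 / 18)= 59.48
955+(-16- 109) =830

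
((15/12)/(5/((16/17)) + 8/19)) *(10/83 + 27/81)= 42940/434007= 0.10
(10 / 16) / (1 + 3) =5 / 32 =0.16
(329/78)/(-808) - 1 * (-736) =46385335/63024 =735.99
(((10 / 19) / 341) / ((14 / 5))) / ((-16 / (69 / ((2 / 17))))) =-29325 / 1451296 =-0.02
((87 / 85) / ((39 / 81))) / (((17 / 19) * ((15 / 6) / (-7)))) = -624834 / 93925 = -6.65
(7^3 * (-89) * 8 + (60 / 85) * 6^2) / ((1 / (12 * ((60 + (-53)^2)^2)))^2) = -40500699816530587973760 / 17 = -2382394106854740469044.71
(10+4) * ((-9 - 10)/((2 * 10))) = -133/10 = -13.30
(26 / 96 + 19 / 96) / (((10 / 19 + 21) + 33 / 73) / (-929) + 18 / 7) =135294915 / 735360832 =0.18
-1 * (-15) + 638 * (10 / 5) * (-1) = -1261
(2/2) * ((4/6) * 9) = 6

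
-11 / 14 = -0.79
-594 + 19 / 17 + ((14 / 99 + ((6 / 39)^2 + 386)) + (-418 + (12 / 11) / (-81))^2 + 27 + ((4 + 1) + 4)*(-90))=44031369680726 / 253424457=173745.54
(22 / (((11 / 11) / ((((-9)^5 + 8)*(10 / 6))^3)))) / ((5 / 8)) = -905552826666052400 / 27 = -33538993580224162.96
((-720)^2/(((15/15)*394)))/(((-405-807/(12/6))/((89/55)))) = -3075840/1168013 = -2.63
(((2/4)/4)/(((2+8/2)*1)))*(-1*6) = -1/8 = -0.12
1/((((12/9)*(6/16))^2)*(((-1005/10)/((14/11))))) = -112/2211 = -0.05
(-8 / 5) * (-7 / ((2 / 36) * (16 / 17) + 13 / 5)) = 8568 / 2029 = 4.22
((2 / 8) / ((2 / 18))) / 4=9 / 16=0.56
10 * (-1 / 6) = -5 / 3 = -1.67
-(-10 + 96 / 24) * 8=48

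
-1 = -1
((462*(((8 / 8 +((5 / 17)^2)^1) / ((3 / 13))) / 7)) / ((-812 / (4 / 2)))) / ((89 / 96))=-4310592 / 5221363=-0.83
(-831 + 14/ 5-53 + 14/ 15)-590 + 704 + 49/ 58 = -665917/ 870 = -765.42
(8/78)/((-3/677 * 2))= -1354/117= -11.57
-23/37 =-0.62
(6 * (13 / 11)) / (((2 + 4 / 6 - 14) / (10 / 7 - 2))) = 468 / 1309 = 0.36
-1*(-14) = 14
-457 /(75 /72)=-10968 /25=-438.72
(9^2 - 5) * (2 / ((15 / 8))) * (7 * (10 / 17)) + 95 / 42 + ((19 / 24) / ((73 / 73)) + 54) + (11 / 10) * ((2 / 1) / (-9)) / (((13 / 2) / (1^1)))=217655411 / 556920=390.82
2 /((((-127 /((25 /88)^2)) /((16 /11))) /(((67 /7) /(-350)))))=1675 /33131252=0.00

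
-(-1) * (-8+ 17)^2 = 81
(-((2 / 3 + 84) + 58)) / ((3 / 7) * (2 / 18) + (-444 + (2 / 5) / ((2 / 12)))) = 14980 / 46363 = 0.32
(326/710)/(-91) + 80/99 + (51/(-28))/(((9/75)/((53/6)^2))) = -8651919131/7310160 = -1183.55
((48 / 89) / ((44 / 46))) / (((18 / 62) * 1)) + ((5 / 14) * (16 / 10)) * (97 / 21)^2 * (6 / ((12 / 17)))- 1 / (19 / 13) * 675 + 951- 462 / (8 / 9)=17221809415 / 229685148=74.98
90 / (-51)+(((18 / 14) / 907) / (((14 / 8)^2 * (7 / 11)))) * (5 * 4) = -64792650 / 37021019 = -1.75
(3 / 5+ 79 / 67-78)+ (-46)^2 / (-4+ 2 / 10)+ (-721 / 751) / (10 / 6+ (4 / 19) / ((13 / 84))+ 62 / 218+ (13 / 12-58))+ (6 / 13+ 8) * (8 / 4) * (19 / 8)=-425353005963464959 / 717468177368410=-592.85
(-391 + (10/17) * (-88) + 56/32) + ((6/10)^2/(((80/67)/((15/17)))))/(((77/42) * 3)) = -16492141/37400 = -440.97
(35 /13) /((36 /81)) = 315 /52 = 6.06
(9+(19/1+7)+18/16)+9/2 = 325/8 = 40.62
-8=-8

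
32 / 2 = 16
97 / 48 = 2.02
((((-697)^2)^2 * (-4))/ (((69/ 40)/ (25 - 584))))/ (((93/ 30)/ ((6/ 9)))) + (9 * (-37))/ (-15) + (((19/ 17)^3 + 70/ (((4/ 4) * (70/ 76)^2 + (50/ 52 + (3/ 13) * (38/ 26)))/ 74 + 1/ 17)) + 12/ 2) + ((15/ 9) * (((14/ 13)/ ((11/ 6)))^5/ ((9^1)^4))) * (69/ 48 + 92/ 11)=22074270250541153847801845574680503104388/ 335525471946518943226576725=65790147384278.71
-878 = -878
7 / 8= 0.88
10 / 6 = 5 / 3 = 1.67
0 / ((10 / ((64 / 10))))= 0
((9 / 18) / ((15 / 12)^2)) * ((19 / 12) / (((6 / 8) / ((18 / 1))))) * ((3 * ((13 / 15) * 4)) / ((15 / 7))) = 110656 / 1875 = 59.02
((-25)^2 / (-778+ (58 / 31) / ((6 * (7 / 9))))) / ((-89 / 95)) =0.86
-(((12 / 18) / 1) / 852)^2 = -1 / 1633284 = -0.00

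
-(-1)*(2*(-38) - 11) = -87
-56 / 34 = -28 / 17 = -1.65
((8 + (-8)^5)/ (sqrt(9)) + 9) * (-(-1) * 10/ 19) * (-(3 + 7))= 1091100/ 19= 57426.32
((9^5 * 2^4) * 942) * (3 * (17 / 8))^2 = 72339217479 / 2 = 36169608739.50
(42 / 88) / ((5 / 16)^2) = 1344 / 275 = 4.89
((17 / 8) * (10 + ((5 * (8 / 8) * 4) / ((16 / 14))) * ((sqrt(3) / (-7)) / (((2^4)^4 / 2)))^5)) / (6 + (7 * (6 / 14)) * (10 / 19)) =1615 / 576-1615 * sqrt(3) / 23221047143157797187756228608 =2.80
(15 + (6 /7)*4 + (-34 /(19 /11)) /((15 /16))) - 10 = -12.57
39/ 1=39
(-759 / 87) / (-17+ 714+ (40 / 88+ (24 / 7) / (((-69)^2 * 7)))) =-216414429 / 17301336896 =-0.01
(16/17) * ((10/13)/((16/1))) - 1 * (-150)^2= -22499.95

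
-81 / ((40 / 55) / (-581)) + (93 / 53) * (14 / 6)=27438299 / 424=64712.97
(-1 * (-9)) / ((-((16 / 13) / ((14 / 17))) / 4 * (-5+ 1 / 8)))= 84 / 17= 4.94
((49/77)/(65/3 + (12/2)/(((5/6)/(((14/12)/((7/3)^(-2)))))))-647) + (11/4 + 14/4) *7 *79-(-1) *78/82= 1708461951/607948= 2810.21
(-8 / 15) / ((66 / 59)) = -236 / 495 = -0.48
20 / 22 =10 / 11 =0.91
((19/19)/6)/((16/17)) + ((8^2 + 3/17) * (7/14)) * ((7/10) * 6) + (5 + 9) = 148.95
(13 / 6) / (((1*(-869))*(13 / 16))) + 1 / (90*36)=-7771 / 2815560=-0.00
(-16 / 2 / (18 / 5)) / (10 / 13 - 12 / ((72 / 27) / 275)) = 0.00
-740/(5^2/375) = -11100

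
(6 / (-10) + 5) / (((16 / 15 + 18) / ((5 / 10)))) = 3 / 26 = 0.12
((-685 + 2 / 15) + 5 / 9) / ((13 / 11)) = -338734 / 585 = -579.03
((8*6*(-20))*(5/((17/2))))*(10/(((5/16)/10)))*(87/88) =-33408000/187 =-178652.41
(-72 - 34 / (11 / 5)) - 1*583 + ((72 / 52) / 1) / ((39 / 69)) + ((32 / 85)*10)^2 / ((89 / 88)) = -31270805109 / 47815339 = -653.99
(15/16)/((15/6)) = 3/8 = 0.38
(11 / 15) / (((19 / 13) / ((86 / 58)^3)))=11369501 / 6950865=1.64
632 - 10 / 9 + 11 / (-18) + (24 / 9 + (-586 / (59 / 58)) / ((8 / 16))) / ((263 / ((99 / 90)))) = 873487777 / 1396530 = 625.47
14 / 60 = 7 / 30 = 0.23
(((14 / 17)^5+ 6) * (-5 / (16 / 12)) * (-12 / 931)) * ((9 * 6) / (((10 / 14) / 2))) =8803370952 / 188840981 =46.62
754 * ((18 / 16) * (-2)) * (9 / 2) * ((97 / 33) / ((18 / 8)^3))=-585104 / 297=-1970.05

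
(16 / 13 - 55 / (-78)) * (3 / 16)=151 / 416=0.36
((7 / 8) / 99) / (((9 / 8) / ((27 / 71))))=7 / 2343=0.00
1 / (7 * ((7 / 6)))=6 / 49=0.12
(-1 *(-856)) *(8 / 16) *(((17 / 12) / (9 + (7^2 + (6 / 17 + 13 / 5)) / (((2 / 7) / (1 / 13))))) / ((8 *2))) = 2009995 / 1219248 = 1.65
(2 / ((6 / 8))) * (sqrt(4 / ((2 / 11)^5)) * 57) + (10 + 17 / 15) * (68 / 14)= 5678 / 105 + 4598 * sqrt(22)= 21620.61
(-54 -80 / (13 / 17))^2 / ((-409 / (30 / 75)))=-8503688 / 345605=-24.61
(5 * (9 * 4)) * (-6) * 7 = -7560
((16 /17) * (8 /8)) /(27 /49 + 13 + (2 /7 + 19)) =784 /27353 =0.03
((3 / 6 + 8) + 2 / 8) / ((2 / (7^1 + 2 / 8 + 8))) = 2135 / 32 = 66.72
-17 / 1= -17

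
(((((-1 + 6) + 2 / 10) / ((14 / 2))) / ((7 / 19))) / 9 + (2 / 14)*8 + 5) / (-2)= -14039 / 4410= -3.18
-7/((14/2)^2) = -0.14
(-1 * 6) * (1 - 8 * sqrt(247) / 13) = -6 + 48 * sqrt(247) / 13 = 52.03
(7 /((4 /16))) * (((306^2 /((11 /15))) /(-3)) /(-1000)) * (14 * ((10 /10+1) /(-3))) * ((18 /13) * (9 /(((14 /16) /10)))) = -1132621056 /715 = -1584085.39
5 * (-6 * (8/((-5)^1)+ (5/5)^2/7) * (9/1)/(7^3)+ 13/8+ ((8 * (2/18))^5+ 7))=47.05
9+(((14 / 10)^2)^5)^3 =22547722193863797394503874 / 931322574615478515625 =24210.43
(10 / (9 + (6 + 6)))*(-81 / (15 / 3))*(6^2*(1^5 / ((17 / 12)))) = -196.03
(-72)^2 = 5184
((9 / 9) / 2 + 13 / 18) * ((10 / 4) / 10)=0.31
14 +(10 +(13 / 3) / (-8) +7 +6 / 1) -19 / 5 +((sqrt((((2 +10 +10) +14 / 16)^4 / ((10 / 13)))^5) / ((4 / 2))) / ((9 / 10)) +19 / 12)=4109 / 120 +790961040538009193932209* sqrt(130) / 214748364800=41994933999749.67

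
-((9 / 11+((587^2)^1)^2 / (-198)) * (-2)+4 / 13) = -1543461343183 / 1287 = -1199270662.92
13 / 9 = 1.44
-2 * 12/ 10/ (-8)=3/ 10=0.30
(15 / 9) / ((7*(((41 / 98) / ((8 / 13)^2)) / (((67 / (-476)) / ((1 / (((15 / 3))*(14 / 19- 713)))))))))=18599200 / 172159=108.04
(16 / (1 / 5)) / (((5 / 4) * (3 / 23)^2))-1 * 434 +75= 30625 / 9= 3402.78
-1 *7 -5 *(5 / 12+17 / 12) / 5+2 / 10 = -259 / 30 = -8.63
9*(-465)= -4185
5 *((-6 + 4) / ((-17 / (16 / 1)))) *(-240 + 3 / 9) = -115040 / 51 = -2255.69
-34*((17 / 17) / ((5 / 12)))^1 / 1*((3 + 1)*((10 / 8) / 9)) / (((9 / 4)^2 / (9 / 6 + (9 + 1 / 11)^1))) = -253504 / 2673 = -94.84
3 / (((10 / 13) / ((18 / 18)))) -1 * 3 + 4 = 49 / 10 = 4.90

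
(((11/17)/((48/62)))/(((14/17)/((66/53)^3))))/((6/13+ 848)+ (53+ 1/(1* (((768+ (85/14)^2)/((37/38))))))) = 53055238290483/24403760536264046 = 0.00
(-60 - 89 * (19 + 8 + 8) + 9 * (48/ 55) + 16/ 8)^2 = 30304890889/ 3025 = 10018145.75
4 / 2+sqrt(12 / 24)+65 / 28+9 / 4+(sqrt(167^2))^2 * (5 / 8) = sqrt(2) / 2+976483 / 56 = 17437.90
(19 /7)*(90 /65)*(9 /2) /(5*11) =1539 /5005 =0.31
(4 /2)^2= 4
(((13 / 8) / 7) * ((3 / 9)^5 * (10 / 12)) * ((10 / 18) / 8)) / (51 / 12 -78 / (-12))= 325 / 63195552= 0.00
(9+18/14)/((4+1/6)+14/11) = 4752/2513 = 1.89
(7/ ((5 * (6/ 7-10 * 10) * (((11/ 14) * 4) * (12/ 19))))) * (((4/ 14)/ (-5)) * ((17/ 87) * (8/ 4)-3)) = -211337/ 199247400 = -0.00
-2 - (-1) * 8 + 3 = 9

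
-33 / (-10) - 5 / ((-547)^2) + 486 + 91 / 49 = 10287104279 / 20944630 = 491.16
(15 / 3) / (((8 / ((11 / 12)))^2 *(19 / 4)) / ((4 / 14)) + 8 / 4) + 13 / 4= 998687 / 306916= 3.25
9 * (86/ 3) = 258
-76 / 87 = -0.87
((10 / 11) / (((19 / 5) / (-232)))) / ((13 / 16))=-185600 / 2717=-68.31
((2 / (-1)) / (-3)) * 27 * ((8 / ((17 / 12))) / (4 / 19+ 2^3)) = 2736 / 221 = 12.38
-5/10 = -1/2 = -0.50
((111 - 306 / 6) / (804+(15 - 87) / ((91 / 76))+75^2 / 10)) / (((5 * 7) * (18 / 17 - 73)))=-1768 / 96926419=-0.00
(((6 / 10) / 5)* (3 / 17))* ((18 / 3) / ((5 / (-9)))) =-0.23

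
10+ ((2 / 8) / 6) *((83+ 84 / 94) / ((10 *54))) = 6095143 / 609120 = 10.01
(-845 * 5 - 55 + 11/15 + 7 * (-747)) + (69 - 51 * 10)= -149239/15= -9949.27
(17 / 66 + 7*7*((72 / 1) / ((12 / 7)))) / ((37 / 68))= 4618730 / 1221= 3782.74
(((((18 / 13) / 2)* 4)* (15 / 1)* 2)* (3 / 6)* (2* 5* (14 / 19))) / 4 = 18900 / 247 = 76.52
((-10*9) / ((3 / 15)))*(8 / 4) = -900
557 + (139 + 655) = 1351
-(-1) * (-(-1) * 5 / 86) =5 / 86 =0.06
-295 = -295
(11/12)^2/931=121/134064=0.00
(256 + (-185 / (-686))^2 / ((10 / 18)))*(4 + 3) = 120534181 / 67228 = 1792.92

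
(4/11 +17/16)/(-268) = -251/47168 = -0.01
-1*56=-56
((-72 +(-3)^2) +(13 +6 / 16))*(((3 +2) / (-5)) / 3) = 397 / 24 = 16.54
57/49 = 1.16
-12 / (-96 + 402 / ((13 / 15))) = -0.03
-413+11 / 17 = -7010 / 17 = -412.35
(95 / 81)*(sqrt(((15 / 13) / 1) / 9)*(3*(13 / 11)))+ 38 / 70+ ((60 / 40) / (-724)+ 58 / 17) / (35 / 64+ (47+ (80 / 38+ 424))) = 34118931503 / 62028119895+ 95*sqrt(195) / 891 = 2.04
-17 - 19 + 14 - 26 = -48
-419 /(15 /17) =-7123 /15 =-474.87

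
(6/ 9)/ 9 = 2/ 27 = 0.07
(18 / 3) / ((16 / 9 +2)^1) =1.59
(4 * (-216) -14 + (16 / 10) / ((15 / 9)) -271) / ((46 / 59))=-1472.49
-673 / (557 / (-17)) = 11441 / 557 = 20.54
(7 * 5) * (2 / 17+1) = 665 / 17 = 39.12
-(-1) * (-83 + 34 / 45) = -3701 / 45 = -82.24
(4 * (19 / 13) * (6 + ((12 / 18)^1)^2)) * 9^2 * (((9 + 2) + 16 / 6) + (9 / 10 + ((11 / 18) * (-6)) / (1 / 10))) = -337212 / 5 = -67442.40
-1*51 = -51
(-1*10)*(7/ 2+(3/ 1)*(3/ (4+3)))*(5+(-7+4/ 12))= 1675/ 21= 79.76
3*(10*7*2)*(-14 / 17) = -5880 / 17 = -345.88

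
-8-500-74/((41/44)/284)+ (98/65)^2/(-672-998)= -3335718901382/144642875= -23061.76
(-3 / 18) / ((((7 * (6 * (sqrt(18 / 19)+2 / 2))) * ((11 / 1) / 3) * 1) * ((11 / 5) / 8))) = -190 / 2541+10 * sqrt(38) / 847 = -0.00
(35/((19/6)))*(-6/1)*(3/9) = -420/19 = -22.11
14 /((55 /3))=0.76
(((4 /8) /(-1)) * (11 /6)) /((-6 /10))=55 /36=1.53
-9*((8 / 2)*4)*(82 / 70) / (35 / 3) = -17712 / 1225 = -14.46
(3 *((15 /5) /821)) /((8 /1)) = 9 /6568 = 0.00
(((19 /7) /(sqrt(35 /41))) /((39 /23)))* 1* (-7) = -12.13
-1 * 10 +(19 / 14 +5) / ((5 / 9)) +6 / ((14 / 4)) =221 / 70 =3.16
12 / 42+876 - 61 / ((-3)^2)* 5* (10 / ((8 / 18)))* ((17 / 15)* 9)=-96617 / 14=-6901.21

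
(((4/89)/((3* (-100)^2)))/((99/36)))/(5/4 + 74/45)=12/63757375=0.00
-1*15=-15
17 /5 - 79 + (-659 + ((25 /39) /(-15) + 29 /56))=-24049931 /32760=-734.12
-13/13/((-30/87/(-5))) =-29/2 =-14.50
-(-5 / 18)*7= 35 / 18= 1.94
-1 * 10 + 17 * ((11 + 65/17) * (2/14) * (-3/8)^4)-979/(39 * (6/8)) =-5122771/119808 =-42.76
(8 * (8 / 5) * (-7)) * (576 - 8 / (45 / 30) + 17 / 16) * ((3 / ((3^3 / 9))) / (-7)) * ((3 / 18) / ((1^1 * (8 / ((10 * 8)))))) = 109772 / 9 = 12196.89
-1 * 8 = -8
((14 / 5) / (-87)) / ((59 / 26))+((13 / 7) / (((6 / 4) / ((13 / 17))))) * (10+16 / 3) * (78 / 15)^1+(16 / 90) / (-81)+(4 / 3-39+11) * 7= -82522583692 / 742154805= -111.19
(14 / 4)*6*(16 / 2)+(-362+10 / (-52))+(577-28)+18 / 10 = 46359 / 130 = 356.61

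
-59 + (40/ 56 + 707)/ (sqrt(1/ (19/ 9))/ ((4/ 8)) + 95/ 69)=616963303/ 553 - 141515964 * sqrt(19)/ 553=198.04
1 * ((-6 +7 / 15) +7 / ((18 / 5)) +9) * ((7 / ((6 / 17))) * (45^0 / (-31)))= -57953 / 16740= -3.46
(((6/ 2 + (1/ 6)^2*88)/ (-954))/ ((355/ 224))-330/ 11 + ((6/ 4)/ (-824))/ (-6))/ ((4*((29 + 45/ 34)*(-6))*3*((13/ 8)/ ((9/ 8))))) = 0.01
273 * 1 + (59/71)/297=5756810/21087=273.00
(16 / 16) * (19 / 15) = 19 / 15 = 1.27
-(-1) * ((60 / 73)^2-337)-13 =-349.32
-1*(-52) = 52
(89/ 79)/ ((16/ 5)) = 445/ 1264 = 0.35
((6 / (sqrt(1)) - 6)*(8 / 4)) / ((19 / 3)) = 0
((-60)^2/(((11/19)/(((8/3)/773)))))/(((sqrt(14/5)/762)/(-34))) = -2362809600 * sqrt(70)/59521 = -332129.56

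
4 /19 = 0.21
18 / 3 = 6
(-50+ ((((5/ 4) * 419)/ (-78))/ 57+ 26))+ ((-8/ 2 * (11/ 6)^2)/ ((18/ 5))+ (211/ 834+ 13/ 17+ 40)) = 4979291267/ 378212328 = 13.17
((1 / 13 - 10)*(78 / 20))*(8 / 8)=-387 / 10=-38.70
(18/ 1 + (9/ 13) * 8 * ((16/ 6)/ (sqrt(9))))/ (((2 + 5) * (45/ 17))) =5066/ 4095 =1.24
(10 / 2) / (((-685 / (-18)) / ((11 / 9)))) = 0.16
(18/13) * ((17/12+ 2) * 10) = 615/13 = 47.31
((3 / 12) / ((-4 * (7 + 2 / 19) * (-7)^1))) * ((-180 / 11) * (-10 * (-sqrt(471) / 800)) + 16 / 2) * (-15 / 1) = -19 / 126 + 19 * sqrt(471) / 4928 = -0.07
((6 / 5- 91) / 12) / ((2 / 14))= -3143 / 60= -52.38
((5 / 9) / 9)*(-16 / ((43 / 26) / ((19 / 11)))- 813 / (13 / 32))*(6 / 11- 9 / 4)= 387760000 / 1826253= 212.33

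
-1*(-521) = 521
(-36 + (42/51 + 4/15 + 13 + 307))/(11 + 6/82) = 25.75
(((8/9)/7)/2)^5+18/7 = 2.57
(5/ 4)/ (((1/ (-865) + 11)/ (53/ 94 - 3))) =-990425/ 3577264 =-0.28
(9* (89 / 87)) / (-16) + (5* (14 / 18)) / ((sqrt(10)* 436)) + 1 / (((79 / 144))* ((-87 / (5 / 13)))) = -278049 / 476528 + 7* sqrt(10) / 7848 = -0.58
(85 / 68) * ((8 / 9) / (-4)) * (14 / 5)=-7 / 9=-0.78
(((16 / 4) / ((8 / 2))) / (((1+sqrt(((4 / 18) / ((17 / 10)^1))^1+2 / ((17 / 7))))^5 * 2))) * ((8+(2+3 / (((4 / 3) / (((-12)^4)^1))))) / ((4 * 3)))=9843557131736343 / 67228 - 197583728944977 * sqrt(2482) / 67228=64.40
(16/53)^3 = 4096/148877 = 0.03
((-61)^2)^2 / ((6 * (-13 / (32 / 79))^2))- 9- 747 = 4696945220 / 3164187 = 1484.41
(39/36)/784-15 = -141107/9408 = -15.00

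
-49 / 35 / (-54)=7 / 270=0.03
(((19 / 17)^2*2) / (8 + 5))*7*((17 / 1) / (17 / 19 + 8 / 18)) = 864234 / 50609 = 17.08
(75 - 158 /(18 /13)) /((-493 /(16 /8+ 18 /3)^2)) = 22528 /4437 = 5.08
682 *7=4774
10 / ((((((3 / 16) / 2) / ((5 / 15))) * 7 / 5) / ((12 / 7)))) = 6400 / 147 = 43.54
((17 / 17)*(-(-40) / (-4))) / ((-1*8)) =5 / 4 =1.25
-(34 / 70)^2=-289 / 1225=-0.24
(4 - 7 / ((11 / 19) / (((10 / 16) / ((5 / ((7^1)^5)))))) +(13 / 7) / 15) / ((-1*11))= 234671651 / 101640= 2308.85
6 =6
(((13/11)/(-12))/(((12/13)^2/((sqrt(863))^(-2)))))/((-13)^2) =-13/16403904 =-0.00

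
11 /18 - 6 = -5.39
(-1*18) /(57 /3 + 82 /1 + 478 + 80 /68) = -306 /9863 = -0.03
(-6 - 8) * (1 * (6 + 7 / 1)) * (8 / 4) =-364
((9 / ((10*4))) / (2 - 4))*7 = -63 / 80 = -0.79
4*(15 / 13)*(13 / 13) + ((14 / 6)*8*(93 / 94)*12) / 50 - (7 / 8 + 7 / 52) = 982257 / 122200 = 8.04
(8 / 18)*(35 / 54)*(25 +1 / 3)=5320 / 729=7.30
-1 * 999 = -999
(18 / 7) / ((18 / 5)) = 5 / 7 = 0.71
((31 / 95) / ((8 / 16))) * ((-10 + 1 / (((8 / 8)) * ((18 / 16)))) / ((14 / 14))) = -5084 / 855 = -5.95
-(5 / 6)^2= -25 / 36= -0.69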